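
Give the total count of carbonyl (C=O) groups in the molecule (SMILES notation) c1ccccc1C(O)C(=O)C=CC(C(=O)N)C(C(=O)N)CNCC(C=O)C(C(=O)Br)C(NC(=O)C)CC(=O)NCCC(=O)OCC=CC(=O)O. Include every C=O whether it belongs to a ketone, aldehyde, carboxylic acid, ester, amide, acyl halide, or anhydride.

CO: ketone, 1 C=O (running total 1).
CH(CONH2): amide, 1 C=O (running total 2).
CH(CONH2): amide, 1 C=O (running total 3).
CH(CHO): aldehyde, 1 C=O (running total 4).
CH(COBr): acyl halide, 1 C=O (running total 5).
CH(NHCOCH3): amide, 1 C=O (running total 6).
CH2CONHCH2: amide, 1 C=O (running total 7).
CH2COOCH2: ester, 1 C=O (running total 8).
COOH: carboxylic acid, 1 C=O (running total 9).

9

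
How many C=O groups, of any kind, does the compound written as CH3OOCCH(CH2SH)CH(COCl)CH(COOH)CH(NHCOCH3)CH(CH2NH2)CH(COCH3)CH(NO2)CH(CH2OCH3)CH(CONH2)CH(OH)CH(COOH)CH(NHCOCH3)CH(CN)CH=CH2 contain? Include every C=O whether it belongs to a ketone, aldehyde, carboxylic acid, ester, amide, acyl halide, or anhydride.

8

CH3OOC: ester, 1 C=O (running total 1).
CH(COCl): acyl halide, 1 C=O (running total 2).
CH(COOH): carboxylic acid, 1 C=O (running total 3).
CH(NHCOCH3): amide, 1 C=O (running total 4).
CH(COCH3): ketone, 1 C=O (running total 5).
CH(CONH2): amide, 1 C=O (running total 6).
CH(COOH): carboxylic acid, 1 C=O (running total 7).
CH(NHCOCH3): amide, 1 C=O (running total 8).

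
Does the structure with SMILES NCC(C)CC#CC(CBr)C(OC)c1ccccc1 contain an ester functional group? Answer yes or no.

no

–NH2 on an sp³ carbon with no adjacent C=O → amine.
C≡C triple bond → alkyne.
pendant –CH2X: halogen on sp³ carbon → alkyl halide.
pendant –OCH3: C–O–C with sp³ C, no adjacent C=O → ether.
–C6H5 phenyl ring → arene.
The groups actually present are: alkyl halide, alkyne, amine, arene, ether.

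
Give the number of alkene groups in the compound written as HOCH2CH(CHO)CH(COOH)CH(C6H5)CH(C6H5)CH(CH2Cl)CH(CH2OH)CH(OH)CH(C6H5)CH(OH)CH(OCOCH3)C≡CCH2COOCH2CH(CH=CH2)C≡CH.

Reading the structure from left to right:
  HOCH2: HO– on an sp³ carbon → alcohol.
  CH(CHO): pendant –CHO: carbonyl C bonded to C and H → aldehyde.
  CH(COOH): pendant –COOH: carbonyl C bonded to C and –OH → carboxylic acid.
  CH(C6H5): pendant –C6H5: benzene ring → arene.
  CH(C6H5): pendant –C6H5: benzene ring → arene.
  CH(CH2Cl): pendant –CH2X: halogen on sp³ carbon → alkyl halide.
  CH(CH2OH): pendant –CH2OH on an sp³ backbone C → alcohol.
  CH(OH): –OH on an sp³ carbon → alcohol (secondary).
  CH(C6H5): pendant –C6H5: benzene ring → arene.
  CH(OH): –OH on an sp³ carbon → alcohol (secondary).
  CH(OCOCH3): pendant –OC(=O)CH3: an acyloxy group → ester.
  C≡C: C≡C triple bond → alkyne.
  CH2COOCH2: –C(=O)–O–C with C on the carbonyl side → ester.
  CH(CH=CH2): pendant –CH=CH2: C=C double bond → alkene.
  C≡CH: C≡C triple bond → alkyne.
Alkene appears at: CH(CH=CH2) → 1.

1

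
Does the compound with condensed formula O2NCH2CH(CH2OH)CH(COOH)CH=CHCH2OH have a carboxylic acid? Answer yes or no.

–NO2 on carbon → nitro group.
pendant –CH2OH on an sp³ backbone C → alcohol.
pendant –COOH: carbonyl C bonded to C and –OH → carboxylic acid.
C=C double bond → alkene.
–OH on an sp³ carbon → alcohol.
The CH(COOH) segment supplies the carboxylic acid: pendant –COOH: carbonyl C bonded to C and –OH → carboxylic acid.

yes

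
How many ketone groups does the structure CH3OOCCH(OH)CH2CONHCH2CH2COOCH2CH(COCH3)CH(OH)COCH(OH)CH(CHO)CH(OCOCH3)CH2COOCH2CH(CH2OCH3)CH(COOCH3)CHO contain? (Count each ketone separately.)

2

Reading the structure from left to right:
  CH3OOC: CH3O–C(=O)–: carbonyl C bonded to C and to –OCH3 → ester (not ketone + ether).
  CH(OH): –OH on an sp³ carbon → alcohol (secondary).
  CH2CONHCH2: –C(=O)–N– linkage → amide (the N is not an amine).
  CH2COOCH2: –C(=O)–O–C with C on the carbonyl side → ester.
  CH(COCH3): pendant –COCH3: carbonyl C bonded to two carbons → ketone.
  CH(OH): –OH on an sp³ carbon → alcohol (secondary).
  CO: –C(=O)– with carbon on both sides → ketone.
  CH(OH): –OH on an sp³ carbon → alcohol (secondary).
  CH(CHO): pendant –CHO: carbonyl C bonded to C and H → aldehyde.
  CH(OCOCH3): pendant –OC(=O)CH3: an acyloxy group → ester.
  CH2COOCH2: –C(=O)–O–C with C on the carbonyl side → ester.
  CH(CH2OCH3): pendant –CH2OCH3: C–O–C linkage → ether.
  CH(COOCH3): pendant –COOCH3: carbonyl C bonded to C and –OCH3 → ester.
  CHO: terminal –CHO: carbonyl C bonded to H and C → aldehyde.
Ketone appears at: CH(COCH3), CO → 2.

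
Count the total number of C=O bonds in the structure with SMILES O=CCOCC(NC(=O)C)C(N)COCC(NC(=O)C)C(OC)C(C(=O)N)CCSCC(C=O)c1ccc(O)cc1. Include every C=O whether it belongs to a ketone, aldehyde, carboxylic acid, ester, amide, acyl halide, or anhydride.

OHC: aldehyde, 1 C=O (running total 1).
CH(NHCOCH3): amide, 1 C=O (running total 2).
CH(NHCOCH3): amide, 1 C=O (running total 3).
CH(CONH2): amide, 1 C=O (running total 4).
CH(CHO): aldehyde, 1 C=O (running total 5).

5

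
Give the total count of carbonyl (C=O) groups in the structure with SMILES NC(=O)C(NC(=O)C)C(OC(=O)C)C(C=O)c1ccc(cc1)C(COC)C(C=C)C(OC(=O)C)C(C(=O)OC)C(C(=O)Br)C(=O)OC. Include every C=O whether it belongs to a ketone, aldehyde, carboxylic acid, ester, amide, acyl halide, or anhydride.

H2NCO: amide, 1 C=O (running total 1).
CH(NHCOCH3): amide, 1 C=O (running total 2).
CH(OCOCH3): ester, 1 C=O (running total 3).
CH(CHO): aldehyde, 1 C=O (running total 4).
CH(OCOCH3): ester, 1 C=O (running total 5).
CH(COOCH3): ester, 1 C=O (running total 6).
CH(COBr): acyl halide, 1 C=O (running total 7).
COOCH3: ester, 1 C=O (running total 8).

8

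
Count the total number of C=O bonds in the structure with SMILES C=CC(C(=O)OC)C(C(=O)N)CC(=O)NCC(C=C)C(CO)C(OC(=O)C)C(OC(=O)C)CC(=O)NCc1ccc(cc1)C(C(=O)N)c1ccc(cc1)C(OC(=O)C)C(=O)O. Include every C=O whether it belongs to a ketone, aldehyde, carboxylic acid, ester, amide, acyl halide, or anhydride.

CH(COOCH3): ester, 1 C=O (running total 1).
CH(CONH2): amide, 1 C=O (running total 2).
CH2CONHCH2: amide, 1 C=O (running total 3).
CH(OCOCH3): ester, 1 C=O (running total 4).
CH(OCOCH3): ester, 1 C=O (running total 5).
CH2CONHCH2: amide, 1 C=O (running total 6).
CH(CONH2): amide, 1 C=O (running total 7).
CH(OCOCH3): ester, 1 C=O (running total 8).
COOH: carboxylic acid, 1 C=O (running total 9).

9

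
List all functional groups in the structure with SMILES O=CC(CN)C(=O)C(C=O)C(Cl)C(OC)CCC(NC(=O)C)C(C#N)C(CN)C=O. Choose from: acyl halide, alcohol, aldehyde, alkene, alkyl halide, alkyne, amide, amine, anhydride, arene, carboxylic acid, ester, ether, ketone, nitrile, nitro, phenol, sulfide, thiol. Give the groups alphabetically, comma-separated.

Taking each segment in turn:
  OHC: terminal –CHO: carbonyl C bonded to H and C → aldehyde.
  CH(CH2NH2): pendant –CH2NH2: N on sp³ C, no adjacent C=O → amine.
  CO: –C(=O)– with carbon on both sides → ketone.
  CH(CHO): pendant –CHO: carbonyl C bonded to C and H → aldehyde.
  CH(Cl): halogen on an sp³ carbon → alkyl halide.
  CH(OCH3): pendant –OCH3: C–O–C with sp³ C, no adjacent C=O → ether.
  CH(NHCOCH3): pendant –NHC(=O)CH3: N bonded to a carbonyl → amide (not amine).
  CH(CN): pendant –C≡N: nitrile.
  CH(CH2NH2): pendant –CH2NH2: N on sp³ C, no adjacent C=O → amine.
  CHO: terminal –CHO: carbonyl C bonded to H and C → aldehyde.

aldehyde, alkyl halide, amide, amine, ether, ketone, nitrile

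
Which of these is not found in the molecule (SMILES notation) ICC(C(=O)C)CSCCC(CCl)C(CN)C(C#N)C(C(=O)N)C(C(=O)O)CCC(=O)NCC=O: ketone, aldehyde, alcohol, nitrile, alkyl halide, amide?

nitrile: present (CH(CN) — pendant –C≡N: nitrile).
amide: present (CH(CONH2) — pendant –CONH2: carbonyl C bonded to C and N → amide).
ketone: present (CH(COCH3) — pendant –COCH3: carbonyl C bonded to two carbons → ketone).
aldehyde: present (CHO — terminal –CHO: carbonyl C bonded to H and C → aldehyde).
alkyl halide: present (ICH2 — halogen on an sp³ carbon → alkyl halide).
alcohol: absent. In CH(COOH), the –OH sits on a carbonyl carbon, making it part of a carboxylic acid, not an alcohol.

alcohol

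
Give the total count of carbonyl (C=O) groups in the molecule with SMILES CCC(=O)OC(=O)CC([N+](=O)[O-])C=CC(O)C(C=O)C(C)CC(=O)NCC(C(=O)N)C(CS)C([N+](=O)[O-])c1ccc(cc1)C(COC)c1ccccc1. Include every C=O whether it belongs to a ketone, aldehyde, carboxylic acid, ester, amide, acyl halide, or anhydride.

5

CH2CO-O-COCH2: anhydride, 2 C=O (running total 2).
CH(CHO): aldehyde, 1 C=O (running total 3).
CH2CONHCH2: amide, 1 C=O (running total 4).
CH(CONH2): amide, 1 C=O (running total 5).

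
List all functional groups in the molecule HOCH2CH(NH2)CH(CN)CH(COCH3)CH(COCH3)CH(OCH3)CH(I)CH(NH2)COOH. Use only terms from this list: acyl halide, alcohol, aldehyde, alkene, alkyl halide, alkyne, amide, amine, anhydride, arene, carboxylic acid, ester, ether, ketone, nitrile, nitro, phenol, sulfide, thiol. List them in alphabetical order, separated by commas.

Taking each segment in turn:
  HOCH2: HO– on an sp³ carbon → alcohol.
  CH(NH2): –NH2 on an sp³ carbon with no adjacent C=O → amine.
  CH(CN): pendant –C≡N: nitrile.
  CH(COCH3): pendant –COCH3: carbonyl C bonded to two carbons → ketone.
  CH(COCH3): pendant –COCH3: carbonyl C bonded to two carbons → ketone.
  CH(OCH3): pendant –OCH3: C–O–C with sp³ C, no adjacent C=O → ether.
  CH(I): halogen on an sp³ carbon → alkyl halide.
  CH(NH2): –NH2 on an sp³ carbon with no adjacent C=O → amine.
  COOH: –COOH: carbonyl C bonded to –OH and C → carboxylic acid (the –OH is not a separate alcohol).

alcohol, alkyl halide, amine, carboxylic acid, ether, ketone, nitrile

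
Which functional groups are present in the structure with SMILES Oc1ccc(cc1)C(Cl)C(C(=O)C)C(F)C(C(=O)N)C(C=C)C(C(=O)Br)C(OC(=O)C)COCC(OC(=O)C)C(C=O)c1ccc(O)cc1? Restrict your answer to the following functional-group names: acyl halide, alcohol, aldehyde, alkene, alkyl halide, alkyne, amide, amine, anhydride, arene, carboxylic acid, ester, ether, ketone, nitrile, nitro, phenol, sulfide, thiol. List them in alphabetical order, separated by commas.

–OH attached directly to an aromatic ring → phenol (not alcohol); the ring itself is an arene.
halogen on an sp³ carbon → alkyl halide.
pendant –COCH3: carbonyl C bonded to two carbons → ketone.
halogen on an sp³ carbon → alkyl halide.
pendant –CONH2: carbonyl C bonded to C and N → amide.
pendant –CH=CH2: C=C double bond → alkene.
pendant –C(=O)X: carbonyl C bonded to C and halogen → acyl halide.
pendant –OC(=O)CH3: an acyloxy group → ester.
C–O–C with sp³ carbons on both sides and no adjacent C=O → ether.
pendant –OC(=O)CH3: an acyloxy group → ester.
pendant –CHO: carbonyl C bonded to C and H → aldehyde.
–OH attached directly to an aromatic ring → phenol (not alcohol); the ring itself is an arene.

acyl halide, aldehyde, alkene, alkyl halide, amide, arene, ester, ether, ketone, phenol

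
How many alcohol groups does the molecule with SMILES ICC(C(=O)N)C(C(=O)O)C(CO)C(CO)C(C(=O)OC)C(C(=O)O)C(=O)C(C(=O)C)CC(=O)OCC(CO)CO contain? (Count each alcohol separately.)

Working along the chain:
  ICH2: halogen on an sp³ carbon → alkyl halide.
  CH(CONH2): pendant –CONH2: carbonyl C bonded to C and N → amide.
  CH(COOH): pendant –COOH: carbonyl C bonded to C and –OH → carboxylic acid.
  CH(CH2OH): pendant –CH2OH on an sp³ backbone C → alcohol.
  CH(CH2OH): pendant –CH2OH on an sp³ backbone C → alcohol.
  CH(COOCH3): pendant –COOCH3: carbonyl C bonded to C and –OCH3 → ester.
  CH(COOH): pendant –COOH: carbonyl C bonded to C and –OH → carboxylic acid.
  CO: –C(=O)– with carbon on both sides → ketone.
  CH(COCH3): pendant –COCH3: carbonyl C bonded to two carbons → ketone.
  CH2COOCH2: –C(=O)–O–C with C on the carbonyl side → ester.
  CH(CH2OH): pendant –CH2OH on an sp³ backbone C → alcohol.
  CH2OH: –OH on an sp³ carbon → alcohol.
Alcohol appears at: CH(CH2OH), CH(CH2OH), CH(CH2OH), CH2OH → 4.

4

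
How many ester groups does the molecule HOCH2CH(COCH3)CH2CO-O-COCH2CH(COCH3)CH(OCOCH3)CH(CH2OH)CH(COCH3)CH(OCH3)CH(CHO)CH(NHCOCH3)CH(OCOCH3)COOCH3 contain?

Reading the structure from left to right:
  HOCH2: HO– on an sp³ carbon → alcohol.
  CH(COCH3): pendant –COCH3: carbonyl C bonded to two carbons → ketone.
  CH2CO-O-COCH2: two acyl groups sharing one oxygen, –C(=O)–O–C(=O)– → anhydride.
  CH(COCH3): pendant –COCH3: carbonyl C bonded to two carbons → ketone.
  CH(OCOCH3): pendant –OC(=O)CH3: an acyloxy group → ester.
  CH(CH2OH): pendant –CH2OH on an sp³ backbone C → alcohol.
  CH(COCH3): pendant –COCH3: carbonyl C bonded to two carbons → ketone.
  CH(OCH3): pendant –OCH3: C–O–C with sp³ C, no adjacent C=O → ether.
  CH(CHO): pendant –CHO: carbonyl C bonded to C and H → aldehyde.
  CH(NHCOCH3): pendant –NHC(=O)CH3: N bonded to a carbonyl → amide (not amine).
  CH(OCOCH3): pendant –OC(=O)CH3: an acyloxy group → ester.
  COOCH3: –C(=O)OCH3: carbonyl C bonded to C and to –OCH3 → ester (not ketone + ether).
Ester appears at: CH(OCOCH3), CH(OCOCH3), COOCH3 → 3.

3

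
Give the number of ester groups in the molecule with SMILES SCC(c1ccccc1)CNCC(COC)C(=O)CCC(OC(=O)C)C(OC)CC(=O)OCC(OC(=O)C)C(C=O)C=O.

Taking each segment in turn:
  HSCH2: –SH on an sp³ carbon → thiol.
  CH(C6H5): pendant –C6H5: benzene ring → arene.
  CH2NHCH2: C–N–C with sp³ carbons and no adjacent C=O → amine (secondary).
  CH(CH2OCH3): pendant –CH2OCH3: C–O–C linkage → ether.
  CO: –C(=O)– with carbon on both sides → ketone.
  CH(OCOCH3): pendant –OC(=O)CH3: an acyloxy group → ester.
  CH(OCH3): pendant –OCH3: C–O–C with sp³ C, no adjacent C=O → ether.
  CH2COOCH2: –C(=O)–O–C with C on the carbonyl side → ester.
  CH(OCOCH3): pendant –OC(=O)CH3: an acyloxy group → ester.
  CH(CHO): pendant –CHO: carbonyl C bonded to C and H → aldehyde.
  CHO: terminal –CHO: carbonyl C bonded to H and C → aldehyde.
Ester appears at: CH(OCOCH3), CH2COOCH2, CH(OCOCH3) → 3.

3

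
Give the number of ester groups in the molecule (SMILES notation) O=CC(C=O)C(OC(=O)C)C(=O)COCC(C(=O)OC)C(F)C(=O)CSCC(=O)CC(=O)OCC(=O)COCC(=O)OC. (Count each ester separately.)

4

Taking each segment in turn:
  OHC: terminal –CHO: carbonyl C bonded to H and C → aldehyde.
  CH(CHO): pendant –CHO: carbonyl C bonded to C and H → aldehyde.
  CH(OCOCH3): pendant –OC(=O)CH3: an acyloxy group → ester.
  CO: –C(=O)– with carbon on both sides → ketone.
  CH2OCH2: C–O–C with sp³ carbons on both sides and no adjacent C=O → ether.
  CH(COOCH3): pendant –COOCH3: carbonyl C bonded to C and –OCH3 → ester.
  CH(F): halogen on an sp³ carbon → alkyl halide.
  CO: –C(=O)– with carbon on both sides → ketone.
  CH2SCH2: C–S–C linkage → sulfide (thioether).
  CO: –C(=O)– with carbon on both sides → ketone.
  CH2COOCH2: –C(=O)–O–C with C on the carbonyl side → ester.
  CO: –C(=O)– with carbon on both sides → ketone.
  CH2OCH2: C–O–C with sp³ carbons on both sides and no adjacent C=O → ether.
  COOCH3: –C(=O)OCH3: carbonyl C bonded to C and to –OCH3 → ester (not ketone + ether).
Ester appears at: CH(OCOCH3), CH(COOCH3), CH2COOCH2, COOCH3 → 4.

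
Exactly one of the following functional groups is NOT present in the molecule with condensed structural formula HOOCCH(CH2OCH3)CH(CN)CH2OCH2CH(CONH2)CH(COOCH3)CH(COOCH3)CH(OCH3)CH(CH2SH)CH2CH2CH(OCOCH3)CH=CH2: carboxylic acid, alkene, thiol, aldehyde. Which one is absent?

alkene: present (CH=CH2 — C=C double bond → alkene).
thiol: present (CH(CH2SH) — pendant –CH2SH → thiol).
carboxylic acid: present (HOOC — –COOH: carbonyl C bonded to –OH and C → carboxylic acid (the –OH is not a separate alcohol)).
aldehyde: absent. In HOOC, the carbonyl carbon bears –OH, not –H, so it is a carboxylic acid.

aldehyde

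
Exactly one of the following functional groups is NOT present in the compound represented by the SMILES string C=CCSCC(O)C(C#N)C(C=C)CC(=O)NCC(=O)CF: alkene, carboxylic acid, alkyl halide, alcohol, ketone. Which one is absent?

carboxylic acid

alcohol: present (CH(OH) — –OH on an sp³ carbon → alcohol (secondary)).
ketone: present (CO — –C(=O)– with carbon on both sides → ketone).
alkyl halide: present (CH2F — halogen on an sp³ carbon → alkyl halide).
alkene: present (CH2=CH — C=C double bond → alkene).
carboxylic acid: absent. In CH2CONHCH2, the carbonyl is bonded to nitrogen, not to –OH; that is an amide.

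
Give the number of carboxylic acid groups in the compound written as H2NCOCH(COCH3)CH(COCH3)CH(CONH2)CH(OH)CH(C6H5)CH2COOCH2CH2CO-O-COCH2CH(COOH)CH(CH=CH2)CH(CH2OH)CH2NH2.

–C(=O)NH2: carbonyl C bonded to C and to N → amide (the N is not a separate amine).
pendant –COCH3: carbonyl C bonded to two carbons → ketone.
pendant –COCH3: carbonyl C bonded to two carbons → ketone.
pendant –CONH2: carbonyl C bonded to C and N → amide.
–OH on an sp³ carbon → alcohol (secondary).
pendant –C6H5: benzene ring → arene.
–C(=O)–O–C with C on the carbonyl side → ester.
two acyl groups sharing one oxygen, –C(=O)–O–C(=O)– → anhydride.
pendant –COOH: carbonyl C bonded to C and –OH → carboxylic acid.
pendant –CH=CH2: C=C double bond → alkene.
pendant –CH2OH on an sp³ backbone C → alcohol.
–NH2 on an sp³ carbon with no adjacent C=O → amine.
Carboxylic acid appears at: CH(COOH) → 1.

1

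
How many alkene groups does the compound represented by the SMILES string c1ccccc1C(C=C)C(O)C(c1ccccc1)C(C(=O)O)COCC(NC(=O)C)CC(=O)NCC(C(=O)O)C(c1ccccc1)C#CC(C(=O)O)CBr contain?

1

C6H5– phenyl ring → arene.
pendant –CH=CH2: C=C double bond → alkene.
–OH on an sp³ carbon → alcohol (secondary).
pendant –C6H5: benzene ring → arene.
pendant –COOH: carbonyl C bonded to C and –OH → carboxylic acid.
C–O–C with sp³ carbons on both sides and no adjacent C=O → ether.
pendant –NHC(=O)CH3: N bonded to a carbonyl → amide (not amine).
–C(=O)–N– linkage → amide (the N is not an amine).
pendant –COOH: carbonyl C bonded to C and –OH → carboxylic acid.
pendant –C6H5: benzene ring → arene.
C≡C triple bond → alkyne.
pendant –COOH: carbonyl C bonded to C and –OH → carboxylic acid.
halogen on an sp³ carbon → alkyl halide.
Alkene appears at: CH(CH=CH2) → 1.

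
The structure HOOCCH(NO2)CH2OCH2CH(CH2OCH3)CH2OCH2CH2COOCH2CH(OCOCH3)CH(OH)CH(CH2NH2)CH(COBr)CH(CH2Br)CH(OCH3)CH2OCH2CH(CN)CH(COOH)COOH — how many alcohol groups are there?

–COOH: carbonyl C bonded to –OH and C → carboxylic acid (the –OH is not a separate alcohol).
–NO2 on an sp³ carbon → nitro (the N=O is not a carbonyl).
C–O–C with sp³ carbons on both sides and no adjacent C=O → ether.
pendant –CH2OCH3: C–O–C linkage → ether.
C–O–C with sp³ carbons on both sides and no adjacent C=O → ether.
–C(=O)–O–C with C on the carbonyl side → ester.
pendant –OC(=O)CH3: an acyloxy group → ester.
–OH on an sp³ carbon → alcohol (secondary).
pendant –CH2NH2: N on sp³ C, no adjacent C=O → amine.
pendant –C(=O)X: carbonyl C bonded to C and halogen → acyl halide.
pendant –CH2X: halogen on sp³ carbon → alkyl halide.
pendant –OCH3: C–O–C with sp³ C, no adjacent C=O → ether.
C–O–C with sp³ carbons on both sides and no adjacent C=O → ether.
pendant –C≡N: nitrile.
pendant –COOH: carbonyl C bonded to C and –OH → carboxylic acid.
–COOH: carbonyl C bonded to –OH and C → carboxylic acid (the –OH is not a separate alcohol).
Alcohol appears at: CH(OH) → 1.

1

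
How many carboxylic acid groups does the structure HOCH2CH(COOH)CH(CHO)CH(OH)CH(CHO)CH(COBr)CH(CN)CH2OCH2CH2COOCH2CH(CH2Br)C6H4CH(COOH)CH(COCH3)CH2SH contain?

Working along the chain:
  HOCH2: HO– on an sp³ carbon → alcohol.
  CH(COOH): pendant –COOH: carbonyl C bonded to C and –OH → carboxylic acid.
  CH(CHO): pendant –CHO: carbonyl C bonded to C and H → aldehyde.
  CH(OH): –OH on an sp³ carbon → alcohol (secondary).
  CH(CHO): pendant –CHO: carbonyl C bonded to C and H → aldehyde.
  CH(COBr): pendant –C(=O)X: carbonyl C bonded to C and halogen → acyl halide.
  CH(CN): pendant –C≡N: nitrile.
  CH2OCH2: C–O–C with sp³ carbons on both sides and no adjacent C=O → ether.
  CH2COOCH2: –C(=O)–O–C with C on the carbonyl side → ester.
  CH(CH2Br): pendant –CH2X: halogen on sp³ carbon → alkyl halide.
  C6H4: para-disubstituted benzene ring → arene.
  CH(COOH): pendant –COOH: carbonyl C bonded to C and –OH → carboxylic acid.
  CH(COCH3): pendant –COCH3: carbonyl C bonded to two carbons → ketone.
  CH2SH: –SH on an sp³ carbon → thiol.
Carboxylic acid appears at: CH(COOH), CH(COOH) → 2.

2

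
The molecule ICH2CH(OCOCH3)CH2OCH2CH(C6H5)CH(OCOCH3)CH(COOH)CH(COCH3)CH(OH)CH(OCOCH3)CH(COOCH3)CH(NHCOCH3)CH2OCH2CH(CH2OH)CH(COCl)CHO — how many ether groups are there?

halogen on an sp³ carbon → alkyl halide.
pendant –OC(=O)CH3: an acyloxy group → ester.
C–O–C with sp³ carbons on both sides and no adjacent C=O → ether.
pendant –C6H5: benzene ring → arene.
pendant –OC(=O)CH3: an acyloxy group → ester.
pendant –COOH: carbonyl C bonded to C and –OH → carboxylic acid.
pendant –COCH3: carbonyl C bonded to two carbons → ketone.
–OH on an sp³ carbon → alcohol (secondary).
pendant –OC(=O)CH3: an acyloxy group → ester.
pendant –COOCH3: carbonyl C bonded to C and –OCH3 → ester.
pendant –NHC(=O)CH3: N bonded to a carbonyl → amide (not amine).
C–O–C with sp³ carbons on both sides and no adjacent C=O → ether.
pendant –CH2OH on an sp³ backbone C → alcohol.
pendant –C(=O)X: carbonyl C bonded to C and halogen → acyl halide.
terminal –CHO: carbonyl C bonded to H and C → aldehyde.
Ether appears at: CH2OCH2, CH2OCH2 → 2.

2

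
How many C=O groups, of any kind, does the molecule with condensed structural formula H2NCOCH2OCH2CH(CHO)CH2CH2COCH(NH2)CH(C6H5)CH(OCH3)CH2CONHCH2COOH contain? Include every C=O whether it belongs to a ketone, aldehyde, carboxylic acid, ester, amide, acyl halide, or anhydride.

5

H2NCO: amide, 1 C=O (running total 1).
CH(CHO): aldehyde, 1 C=O (running total 2).
CO: ketone, 1 C=O (running total 3).
CH2CONHCH2: amide, 1 C=O (running total 4).
COOH: carboxylic acid, 1 C=O (running total 5).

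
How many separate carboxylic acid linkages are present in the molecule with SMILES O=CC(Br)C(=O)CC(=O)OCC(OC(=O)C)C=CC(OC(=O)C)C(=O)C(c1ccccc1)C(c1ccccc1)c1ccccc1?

Working along the chain:
  OHC: terminal –CHO: carbonyl C bonded to H and C → aldehyde.
  CH(Br): halogen on an sp³ carbon → alkyl halide.
  CO: –C(=O)– with carbon on both sides → ketone.
  CH2COOCH2: –C(=O)–O–C with C on the carbonyl side → ester.
  CH(OCOCH3): pendant –OC(=O)CH3: an acyloxy group → ester.
  CH=CH: C=C double bond → alkene.
  CH(OCOCH3): pendant –OC(=O)CH3: an acyloxy group → ester.
  CO: –C(=O)– with carbon on both sides → ketone.
  CH(C6H5): pendant –C6H5: benzene ring → arene.
  CH(C6H5): pendant –C6H5: benzene ring → arene.
  C6H5: –C6H5 phenyl ring → arene.
No segment is a carboxylic acid: OHC is aldehyde, not carboxylic acid; CH2COOCH2 is ester, not carboxylic acid; CH(OCOCH3) is ester, not carboxylic acid. → 0.

0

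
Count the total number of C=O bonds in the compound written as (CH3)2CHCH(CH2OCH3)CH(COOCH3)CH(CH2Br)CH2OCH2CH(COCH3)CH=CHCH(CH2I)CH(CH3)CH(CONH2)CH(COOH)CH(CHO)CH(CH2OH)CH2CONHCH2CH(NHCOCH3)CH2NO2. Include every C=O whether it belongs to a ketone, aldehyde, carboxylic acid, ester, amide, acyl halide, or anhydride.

CH(COOCH3): ester, 1 C=O (running total 1).
CH(COCH3): ketone, 1 C=O (running total 2).
CH(CONH2): amide, 1 C=O (running total 3).
CH(COOH): carboxylic acid, 1 C=O (running total 4).
CH(CHO): aldehyde, 1 C=O (running total 5).
CH2CONHCH2: amide, 1 C=O (running total 6).
CH(NHCOCH3): amide, 1 C=O (running total 7).

7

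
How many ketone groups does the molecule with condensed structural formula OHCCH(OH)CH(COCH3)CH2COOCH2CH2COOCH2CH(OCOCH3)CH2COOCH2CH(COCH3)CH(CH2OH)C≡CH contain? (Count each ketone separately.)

Reading the structure from left to right:
  OHC: terminal –CHO: carbonyl C bonded to H and C → aldehyde.
  CH(OH): –OH on an sp³ carbon → alcohol (secondary).
  CH(COCH3): pendant –COCH3: carbonyl C bonded to two carbons → ketone.
  CH2COOCH2: –C(=O)–O–C with C on the carbonyl side → ester.
  CH2COOCH2: –C(=O)–O–C with C on the carbonyl side → ester.
  CH(OCOCH3): pendant –OC(=O)CH3: an acyloxy group → ester.
  CH2COOCH2: –C(=O)–O–C with C on the carbonyl side → ester.
  CH(COCH3): pendant –COCH3: carbonyl C bonded to two carbons → ketone.
  CH(CH2OH): pendant –CH2OH on an sp³ backbone C → alcohol.
  C≡CH: C≡C triple bond → alkyne.
Ketone appears at: CH(COCH3), CH(COCH3) → 2.

2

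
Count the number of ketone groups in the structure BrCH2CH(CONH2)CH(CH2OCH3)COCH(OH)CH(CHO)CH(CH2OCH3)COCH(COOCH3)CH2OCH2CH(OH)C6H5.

2

Reading the structure from left to right:
  BrCH2: halogen on an sp³ carbon → alkyl halide.
  CH(CONH2): pendant –CONH2: carbonyl C bonded to C and N → amide.
  CH(CH2OCH3): pendant –CH2OCH3: C–O–C linkage → ether.
  CO: –C(=O)– with carbon on both sides → ketone.
  CH(OH): –OH on an sp³ carbon → alcohol (secondary).
  CH(CHO): pendant –CHO: carbonyl C bonded to C and H → aldehyde.
  CH(CH2OCH3): pendant –CH2OCH3: C–O–C linkage → ether.
  CO: –C(=O)– with carbon on both sides → ketone.
  CH(COOCH3): pendant –COOCH3: carbonyl C bonded to C and –OCH3 → ester.
  CH2OCH2: C–O–C with sp³ carbons on both sides and no adjacent C=O → ether.
  CH(OH): –OH on an sp³ carbon → alcohol (secondary).
  C6H5: –C6H5 phenyl ring → arene.
Ketone appears at: CO, CO → 2.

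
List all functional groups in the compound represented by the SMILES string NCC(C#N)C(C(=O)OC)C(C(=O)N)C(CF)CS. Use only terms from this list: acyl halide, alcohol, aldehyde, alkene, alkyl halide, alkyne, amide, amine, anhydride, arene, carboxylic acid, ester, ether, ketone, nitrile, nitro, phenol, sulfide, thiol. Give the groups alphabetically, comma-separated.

alkyl halide, amide, amine, ester, nitrile, thiol

–NH2 on an sp³ carbon with no adjacent C=O → amine.
pendant –C≡N: nitrile.
pendant –COOCH3: carbonyl C bonded to C and –OCH3 → ester.
pendant –CONH2: carbonyl C bonded to C and N → amide.
pendant –CH2X: halogen on sp³ carbon → alkyl halide.
–SH on an sp³ carbon → thiol.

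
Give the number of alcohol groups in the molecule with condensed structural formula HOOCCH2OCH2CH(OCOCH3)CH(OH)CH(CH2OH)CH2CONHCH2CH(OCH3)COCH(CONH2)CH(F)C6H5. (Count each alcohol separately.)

2

Working along the chain:
  HOOC: –COOH: carbonyl C bonded to –OH and C → carboxylic acid (the –OH is not a separate alcohol).
  CH2OCH2: C–O–C with sp³ carbons on both sides and no adjacent C=O → ether.
  CH(OCOCH3): pendant –OC(=O)CH3: an acyloxy group → ester.
  CH(OH): –OH on an sp³ carbon → alcohol (secondary).
  CH(CH2OH): pendant –CH2OH on an sp³ backbone C → alcohol.
  CH2CONHCH2: –C(=O)–N– linkage → amide (the N is not an amine).
  CH(OCH3): pendant –OCH3: C–O–C with sp³ C, no adjacent C=O → ether.
  CO: –C(=O)– with carbon on both sides → ketone.
  CH(CONH2): pendant –CONH2: carbonyl C bonded to C and N → amide.
  CH(F): halogen on an sp³ carbon → alkyl halide.
  C6H5: –C6H5 phenyl ring → arene.
Alcohol appears at: CH(OH), CH(CH2OH) → 2.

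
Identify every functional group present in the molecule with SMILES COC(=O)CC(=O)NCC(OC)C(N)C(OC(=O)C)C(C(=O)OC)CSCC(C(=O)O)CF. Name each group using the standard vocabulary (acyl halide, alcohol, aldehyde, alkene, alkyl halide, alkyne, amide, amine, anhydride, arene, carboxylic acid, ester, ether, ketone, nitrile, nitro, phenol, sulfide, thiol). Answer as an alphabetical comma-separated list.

alkyl halide, amide, amine, carboxylic acid, ester, ether, sulfide

Working along the chain:
  CH3OOC: CH3O–C(=O)–: carbonyl C bonded to C and to –OCH3 → ester (not ketone + ether).
  CH2CONHCH2: –C(=O)–N– linkage → amide (the N is not an amine).
  CH(OCH3): pendant –OCH3: C–O–C with sp³ C, no adjacent C=O → ether.
  CH(NH2): –NH2 on an sp³ carbon with no adjacent C=O → amine.
  CH(OCOCH3): pendant –OC(=O)CH3: an acyloxy group → ester.
  CH(COOCH3): pendant –COOCH3: carbonyl C bonded to C and –OCH3 → ester.
  CH2SCH2: C–S–C linkage → sulfide (thioether).
  CH(COOH): pendant –COOH: carbonyl C bonded to C and –OH → carboxylic acid.
  CH2F: halogen on an sp³ carbon → alkyl halide.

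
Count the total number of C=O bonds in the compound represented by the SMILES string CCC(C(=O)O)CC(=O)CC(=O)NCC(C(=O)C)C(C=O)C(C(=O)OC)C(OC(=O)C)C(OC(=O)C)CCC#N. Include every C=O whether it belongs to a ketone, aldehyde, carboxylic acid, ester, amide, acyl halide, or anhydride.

CH(COOH): carboxylic acid, 1 C=O (running total 1).
CO: ketone, 1 C=O (running total 2).
CH2CONHCH2: amide, 1 C=O (running total 3).
CH(COCH3): ketone, 1 C=O (running total 4).
CH(CHO): aldehyde, 1 C=O (running total 5).
CH(COOCH3): ester, 1 C=O (running total 6).
CH(OCOCH3): ester, 1 C=O (running total 7).
CH(OCOCH3): ester, 1 C=O (running total 8).

8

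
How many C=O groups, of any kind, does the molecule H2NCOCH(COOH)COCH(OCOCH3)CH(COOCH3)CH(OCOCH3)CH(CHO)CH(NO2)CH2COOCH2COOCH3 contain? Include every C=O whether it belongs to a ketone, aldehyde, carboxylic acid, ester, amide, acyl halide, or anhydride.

9

H2NCO: amide, 1 C=O (running total 1).
CH(COOH): carboxylic acid, 1 C=O (running total 2).
CO: ketone, 1 C=O (running total 3).
CH(OCOCH3): ester, 1 C=O (running total 4).
CH(COOCH3): ester, 1 C=O (running total 5).
CH(OCOCH3): ester, 1 C=O (running total 6).
CH(CHO): aldehyde, 1 C=O (running total 7).
CH2COOCH2: ester, 1 C=O (running total 8).
COOCH3: ester, 1 C=O (running total 9).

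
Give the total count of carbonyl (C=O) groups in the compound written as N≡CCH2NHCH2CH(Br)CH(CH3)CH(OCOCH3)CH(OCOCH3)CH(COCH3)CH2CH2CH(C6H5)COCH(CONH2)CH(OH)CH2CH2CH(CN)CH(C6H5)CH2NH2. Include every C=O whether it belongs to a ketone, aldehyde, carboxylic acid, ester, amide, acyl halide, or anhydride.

CH(OCOCH3): ester, 1 C=O (running total 1).
CH(OCOCH3): ester, 1 C=O (running total 2).
CH(COCH3): ketone, 1 C=O (running total 3).
CO: ketone, 1 C=O (running total 4).
CH(CONH2): amide, 1 C=O (running total 5).

5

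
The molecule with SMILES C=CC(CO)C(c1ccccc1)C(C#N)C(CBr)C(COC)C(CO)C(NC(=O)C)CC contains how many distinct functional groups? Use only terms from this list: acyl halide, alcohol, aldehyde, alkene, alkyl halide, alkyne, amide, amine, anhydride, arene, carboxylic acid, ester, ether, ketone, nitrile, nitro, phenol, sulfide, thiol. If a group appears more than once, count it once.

C=C double bond → alkene.
pendant –CH2OH on an sp³ backbone C → alcohol.
pendant –C6H5: benzene ring → arene.
pendant –C≡N: nitrile.
pendant –CH2X: halogen on sp³ carbon → alkyl halide.
pendant –CH2OCH3: C–O–C linkage → ether.
pendant –CH2OH on an sp³ backbone C → alcohol.
pendant –NHC(=O)CH3: N bonded to a carbonyl → amide (not amine).
Distinct types present: alcohol, alkene, alkyl halide, amide, arene, ether, nitrile.

7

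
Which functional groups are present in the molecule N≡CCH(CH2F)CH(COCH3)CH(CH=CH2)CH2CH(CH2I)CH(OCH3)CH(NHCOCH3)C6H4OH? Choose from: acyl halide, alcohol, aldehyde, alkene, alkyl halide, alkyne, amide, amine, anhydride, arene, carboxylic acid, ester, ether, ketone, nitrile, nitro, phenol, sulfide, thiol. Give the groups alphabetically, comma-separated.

Working along the chain:
  N≡C: N≡C–: carbon triple-bonded to nitrogen → nitrile.
  CH(CH2F): pendant –CH2X: halogen on sp³ carbon → alkyl halide.
  CH(COCH3): pendant –COCH3: carbonyl C bonded to two carbons → ketone.
  CH(CH=CH2): pendant –CH=CH2: C=C double bond → alkene.
  CH(CH2I): pendant –CH2X: halogen on sp³ carbon → alkyl halide.
  CH(OCH3): pendant –OCH3: C–O–C with sp³ C, no adjacent C=O → ether.
  CH(NHCOCH3): pendant –NHC(=O)CH3: N bonded to a carbonyl → amide (not amine).
  C6H4OH: –OH attached directly to an aromatic ring → phenol (not alcohol); the ring itself is an arene.

alkene, alkyl halide, amide, arene, ether, ketone, nitrile, phenol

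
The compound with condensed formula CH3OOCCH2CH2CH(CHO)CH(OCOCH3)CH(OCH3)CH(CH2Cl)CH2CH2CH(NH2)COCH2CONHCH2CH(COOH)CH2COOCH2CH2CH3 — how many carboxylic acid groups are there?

1

CH3O–C(=O)–: carbonyl C bonded to C and to –OCH3 → ester (not ketone + ether).
pendant –CHO: carbonyl C bonded to C and H → aldehyde.
pendant –OC(=O)CH3: an acyloxy group → ester.
pendant –OCH3: C–O–C with sp³ C, no adjacent C=O → ether.
pendant –CH2X: halogen on sp³ carbon → alkyl halide.
–NH2 on an sp³ carbon with no adjacent C=O → amine.
–C(=O)– with carbon on both sides → ketone.
–C(=O)–N– linkage → amide (the N is not an amine).
pendant –COOH: carbonyl C bonded to C and –OH → carboxylic acid.
–C(=O)–O–C with C on the carbonyl side → ester.
Carboxylic acid appears at: CH(COOH) → 1.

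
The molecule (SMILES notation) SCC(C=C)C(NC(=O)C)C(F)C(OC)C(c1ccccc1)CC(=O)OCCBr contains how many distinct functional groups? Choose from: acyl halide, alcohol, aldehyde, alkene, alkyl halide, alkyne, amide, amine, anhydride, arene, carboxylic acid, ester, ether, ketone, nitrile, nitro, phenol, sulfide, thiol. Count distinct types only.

7

–SH on an sp³ carbon → thiol.
pendant –CH=CH2: C=C double bond → alkene.
pendant –NHC(=O)CH3: N bonded to a carbonyl → amide (not amine).
halogen on an sp³ carbon → alkyl halide.
pendant –OCH3: C–O–C with sp³ C, no adjacent C=O → ether.
pendant –C6H5: benzene ring → arene.
–C(=O)–O–C with C on the carbonyl side → ester.
halogen on an sp³ carbon → alkyl halide.
Distinct types present: alkene, alkyl halide, amide, arene, ester, ether, thiol.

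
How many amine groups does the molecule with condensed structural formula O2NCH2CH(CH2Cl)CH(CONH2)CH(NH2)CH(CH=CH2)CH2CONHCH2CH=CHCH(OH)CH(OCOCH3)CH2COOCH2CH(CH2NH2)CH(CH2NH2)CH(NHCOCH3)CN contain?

Reading the structure from left to right:
  O2NCH2: –NO2 on carbon → nitro group.
  CH(CH2Cl): pendant –CH2X: halogen on sp³ carbon → alkyl halide.
  CH(CONH2): pendant –CONH2: carbonyl C bonded to C and N → amide.
  CH(NH2): –NH2 on an sp³ carbon with no adjacent C=O → amine.
  CH(CH=CH2): pendant –CH=CH2: C=C double bond → alkene.
  CH2CONHCH2: –C(=O)–N– linkage → amide (the N is not an amine).
  CH=CH: C=C double bond → alkene.
  CH(OH): –OH on an sp³ carbon → alcohol (secondary).
  CH(OCOCH3): pendant –OC(=O)CH3: an acyloxy group → ester.
  CH2COOCH2: –C(=O)–O–C with C on the carbonyl side → ester.
  CH(CH2NH2): pendant –CH2NH2: N on sp³ C, no adjacent C=O → amine.
  CH(CH2NH2): pendant –CH2NH2: N on sp³ C, no adjacent C=O → amine.
  CH(NHCOCH3): pendant –NHC(=O)CH3: N bonded to a carbonyl → amide (not amine).
  CN: –C≡N: carbon triple-bonded to nitrogen → nitrile.
Amine appears at: CH(NH2), CH(CH2NH2), CH(CH2NH2) → 3.

3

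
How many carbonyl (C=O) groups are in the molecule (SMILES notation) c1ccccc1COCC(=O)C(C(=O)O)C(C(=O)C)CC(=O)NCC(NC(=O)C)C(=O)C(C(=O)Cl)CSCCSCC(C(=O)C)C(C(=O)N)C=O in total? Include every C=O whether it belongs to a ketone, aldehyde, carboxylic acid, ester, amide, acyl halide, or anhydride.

10

CO: ketone, 1 C=O (running total 1).
CH(COOH): carboxylic acid, 1 C=O (running total 2).
CH(COCH3): ketone, 1 C=O (running total 3).
CH2CONHCH2: amide, 1 C=O (running total 4).
CH(NHCOCH3): amide, 1 C=O (running total 5).
CO: ketone, 1 C=O (running total 6).
CH(COCl): acyl halide, 1 C=O (running total 7).
CH(COCH3): ketone, 1 C=O (running total 8).
CH(CONH2): amide, 1 C=O (running total 9).
CHO: aldehyde, 1 C=O (running total 10).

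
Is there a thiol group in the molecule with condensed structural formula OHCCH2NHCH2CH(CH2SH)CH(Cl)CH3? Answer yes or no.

Reading the structure from left to right:
  OHC: terminal –CHO: carbonyl C bonded to H and C → aldehyde.
  CH2NHCH2: C–N–C with sp³ carbons and no adjacent C=O → amine (secondary).
  CH(CH2SH): pendant –CH2SH → thiol.
  CH(Cl): halogen on an sp³ carbon → alkyl halide.
The CH(CH2SH) segment supplies the thiol: pendant –CH2SH → thiol.

yes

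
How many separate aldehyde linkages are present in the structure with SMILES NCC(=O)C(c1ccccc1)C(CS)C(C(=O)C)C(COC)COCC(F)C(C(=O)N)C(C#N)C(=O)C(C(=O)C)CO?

Reading the structure from left to right:
  H2NCH2: –NH2 on an sp³ carbon with no adjacent C=O → amine.
  CO: –C(=O)– with carbon on both sides → ketone.
  CH(C6H5): pendant –C6H5: benzene ring → arene.
  CH(CH2SH): pendant –CH2SH → thiol.
  CH(COCH3): pendant –COCH3: carbonyl C bonded to two carbons → ketone.
  CH(CH2OCH3): pendant –CH2OCH3: C–O–C linkage → ether.
  CH2OCH2: C–O–C with sp³ carbons on both sides and no adjacent C=O → ether.
  CH(F): halogen on an sp³ carbon → alkyl halide.
  CH(CONH2): pendant –CONH2: carbonyl C bonded to C and N → amide.
  CH(CN): pendant –C≡N: nitrile.
  CO: –C(=O)– with carbon on both sides → ketone.
  CH(COCH3): pendant –COCH3: carbonyl C bonded to two carbons → ketone.
  CH2OH: –OH on an sp³ carbon → alcohol.
No segment is a aldehyde: CO is ketone, not aldehyde; CH(COCH3) is ketone, not aldehyde; CO is ketone, not aldehyde. → 0.

0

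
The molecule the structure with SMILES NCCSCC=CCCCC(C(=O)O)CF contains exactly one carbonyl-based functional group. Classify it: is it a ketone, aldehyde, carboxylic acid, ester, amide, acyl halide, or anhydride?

carboxylic acid

The carbonyl is in the CH(COOH) segment: pendant –COOH: carbonyl C bonded to C and –OH → carboxylic acid.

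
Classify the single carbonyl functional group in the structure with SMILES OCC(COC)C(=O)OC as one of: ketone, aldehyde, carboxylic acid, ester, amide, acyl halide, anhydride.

The carbonyl is in the COOCH3 segment: –C(=O)OCH3: carbonyl C bonded to C and to –OCH3 → ester (not ketone + ether).

ester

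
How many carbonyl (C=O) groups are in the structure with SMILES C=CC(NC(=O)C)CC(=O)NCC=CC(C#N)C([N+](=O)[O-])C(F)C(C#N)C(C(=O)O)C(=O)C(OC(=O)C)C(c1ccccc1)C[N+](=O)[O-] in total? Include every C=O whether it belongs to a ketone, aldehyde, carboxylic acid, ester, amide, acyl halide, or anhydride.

5

CH(NHCOCH3): amide, 1 C=O (running total 1).
CH2CONHCH2: amide, 1 C=O (running total 2).
CH(COOH): carboxylic acid, 1 C=O (running total 3).
CO: ketone, 1 C=O (running total 4).
CH(OCOCH3): ester, 1 C=O (running total 5).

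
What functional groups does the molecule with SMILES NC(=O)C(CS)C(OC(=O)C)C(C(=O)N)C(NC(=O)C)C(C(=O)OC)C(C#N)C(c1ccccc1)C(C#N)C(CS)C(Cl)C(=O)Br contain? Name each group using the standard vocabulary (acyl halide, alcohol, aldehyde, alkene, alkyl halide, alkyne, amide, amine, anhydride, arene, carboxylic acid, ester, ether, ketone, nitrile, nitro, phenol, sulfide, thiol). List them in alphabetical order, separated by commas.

Working along the chain:
  H2NCO: –C(=O)NH2: carbonyl C bonded to C and to N → amide (the N is not a separate amine).
  CH(CH2SH): pendant –CH2SH → thiol.
  CH(OCOCH3): pendant –OC(=O)CH3: an acyloxy group → ester.
  CH(CONH2): pendant –CONH2: carbonyl C bonded to C and N → amide.
  CH(NHCOCH3): pendant –NHC(=O)CH3: N bonded to a carbonyl → amide (not amine).
  CH(COOCH3): pendant –COOCH3: carbonyl C bonded to C and –OCH3 → ester.
  CH(CN): pendant –C≡N: nitrile.
  CH(C6H5): pendant –C6H5: benzene ring → arene.
  CH(CN): pendant –C≡N: nitrile.
  CH(CH2SH): pendant –CH2SH → thiol.
  CH(Cl): halogen on an sp³ carbon → alkyl halide.
  COBr: –C(=O)Br: carbonyl C bonded to C and to a halogen → acyl halide (not alkyl halide).

acyl halide, alkyl halide, amide, arene, ester, nitrile, thiol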